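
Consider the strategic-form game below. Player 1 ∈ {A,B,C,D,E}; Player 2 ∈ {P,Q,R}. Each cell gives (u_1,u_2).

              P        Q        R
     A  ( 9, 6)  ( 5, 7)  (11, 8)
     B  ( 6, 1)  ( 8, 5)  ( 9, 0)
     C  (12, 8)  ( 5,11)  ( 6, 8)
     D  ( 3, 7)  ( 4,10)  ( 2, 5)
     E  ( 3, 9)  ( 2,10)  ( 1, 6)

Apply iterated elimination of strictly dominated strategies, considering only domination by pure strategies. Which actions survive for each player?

Survivors P1:{A,B} P2:{Q,R}

P1 drop D (A beats it: P:9>3 Q:5>4 R:11>2)
P1 drop E (A beats it: P:9>3 Q:5>2 R:11>1)
P2 drop P (Q beats it: A:7>6 B:5>1 C:11>8)
P1 drop C (B beats it: Q:8>5 R:9>6)
P1→{A,B} P2→{Q,R}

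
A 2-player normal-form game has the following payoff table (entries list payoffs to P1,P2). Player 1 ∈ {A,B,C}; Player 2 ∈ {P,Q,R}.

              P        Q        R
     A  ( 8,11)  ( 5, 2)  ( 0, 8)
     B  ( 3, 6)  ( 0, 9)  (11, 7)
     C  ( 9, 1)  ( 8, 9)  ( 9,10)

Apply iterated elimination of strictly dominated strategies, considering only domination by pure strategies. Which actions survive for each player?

P1 drop A (C beats it: P:9>8 Q:8>5 R:9>0)
P2 drop P (Q beats it: B:9>6 C:9>1)
P1→{B,C} P2→{Q,R}

Survivors P1:{B,C} P2:{Q,R}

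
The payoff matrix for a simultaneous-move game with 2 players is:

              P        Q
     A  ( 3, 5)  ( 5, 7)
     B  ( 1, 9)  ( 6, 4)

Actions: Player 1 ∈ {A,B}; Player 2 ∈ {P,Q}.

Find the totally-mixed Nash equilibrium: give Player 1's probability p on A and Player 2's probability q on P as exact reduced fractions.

p=5/7, q=1/3

P1 indiff ⇒ q·3+(1-q)·5 = q·1+(1-q)·6 ⇒ q(2) = (1-q)(1) ⇒ q = 1/3
P2 indiff ⇒ p·5+(1-p)·9 = p·7+(1-p)·4 ⇒ p(-2) = (1-p)(-5) ⇒ p = 5/7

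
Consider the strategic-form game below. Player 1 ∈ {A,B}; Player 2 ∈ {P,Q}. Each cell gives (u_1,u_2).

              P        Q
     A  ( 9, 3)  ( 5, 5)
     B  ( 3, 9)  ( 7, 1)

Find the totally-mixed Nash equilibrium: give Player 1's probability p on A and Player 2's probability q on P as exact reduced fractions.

P1 indiff ⇒ q·9+(1-q)·5 = q·3+(1-q)·7 ⇒ q(6) = (1-q)(2) ⇒ q = 1/4
P2 indiff ⇒ p·3+(1-p)·9 = p·5+(1-p)·1 ⇒ p(-2) = (1-p)(-8) ⇒ p = 4/5

P1 mixes 4/5 on A; P2 mixes 1/4 on P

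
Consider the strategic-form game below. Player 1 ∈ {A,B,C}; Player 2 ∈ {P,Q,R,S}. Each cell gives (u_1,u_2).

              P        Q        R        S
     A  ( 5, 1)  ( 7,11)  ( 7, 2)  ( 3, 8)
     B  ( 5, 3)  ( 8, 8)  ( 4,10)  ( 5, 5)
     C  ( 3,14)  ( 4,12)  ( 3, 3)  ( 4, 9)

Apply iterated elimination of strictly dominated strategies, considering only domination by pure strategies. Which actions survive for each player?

P1 drop C (B beats it: P:5>3 Q:8>4 R:4>3 S:5>4)
P2 drop P (Q beats it: A:11>1 B:8>3)
P2 drop S (Q beats it: A:11>8 B:8>5)
P1→{A,B} P2→{Q,R}

Survivors P1:{A,B} P2:{Q,R}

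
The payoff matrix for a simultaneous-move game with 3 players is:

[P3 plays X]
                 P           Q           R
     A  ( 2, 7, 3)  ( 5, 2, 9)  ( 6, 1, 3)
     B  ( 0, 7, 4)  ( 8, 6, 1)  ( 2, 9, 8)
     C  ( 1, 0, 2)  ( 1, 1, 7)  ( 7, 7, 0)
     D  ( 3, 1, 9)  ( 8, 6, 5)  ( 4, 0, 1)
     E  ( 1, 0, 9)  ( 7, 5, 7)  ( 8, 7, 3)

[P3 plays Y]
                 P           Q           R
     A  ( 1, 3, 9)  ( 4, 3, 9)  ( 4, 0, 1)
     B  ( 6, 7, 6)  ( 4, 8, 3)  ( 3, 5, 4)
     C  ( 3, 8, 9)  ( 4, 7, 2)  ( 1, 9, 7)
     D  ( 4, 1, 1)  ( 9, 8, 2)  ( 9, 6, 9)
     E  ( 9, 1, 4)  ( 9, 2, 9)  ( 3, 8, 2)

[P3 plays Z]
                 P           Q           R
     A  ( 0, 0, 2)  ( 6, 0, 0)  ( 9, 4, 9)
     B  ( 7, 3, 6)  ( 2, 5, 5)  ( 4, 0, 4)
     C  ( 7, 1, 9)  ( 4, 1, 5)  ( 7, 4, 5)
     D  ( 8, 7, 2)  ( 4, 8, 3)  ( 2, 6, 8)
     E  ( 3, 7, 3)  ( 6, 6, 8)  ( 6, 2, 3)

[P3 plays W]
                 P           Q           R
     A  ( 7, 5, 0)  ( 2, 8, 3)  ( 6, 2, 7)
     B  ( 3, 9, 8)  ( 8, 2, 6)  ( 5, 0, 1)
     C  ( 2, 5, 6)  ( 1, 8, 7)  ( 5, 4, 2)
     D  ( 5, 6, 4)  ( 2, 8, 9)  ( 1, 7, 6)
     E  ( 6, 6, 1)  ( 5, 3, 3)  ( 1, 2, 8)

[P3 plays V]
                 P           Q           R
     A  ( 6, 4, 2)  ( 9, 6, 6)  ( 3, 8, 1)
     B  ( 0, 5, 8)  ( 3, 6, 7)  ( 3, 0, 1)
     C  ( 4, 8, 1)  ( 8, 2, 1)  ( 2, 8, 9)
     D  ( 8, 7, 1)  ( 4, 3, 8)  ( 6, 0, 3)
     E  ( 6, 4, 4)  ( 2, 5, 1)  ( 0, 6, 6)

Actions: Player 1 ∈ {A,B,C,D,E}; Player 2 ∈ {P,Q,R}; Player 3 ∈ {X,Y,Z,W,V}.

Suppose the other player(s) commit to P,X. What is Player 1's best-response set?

u_1(A vs P,X) = 2
u_1(B vs P,X) = 0
u_1(C vs P,X) = 1
u_1(D vs P,X) = 3
u_1(E vs P,X) = 1
max payoff 3 at {D}

BR_1 = {D}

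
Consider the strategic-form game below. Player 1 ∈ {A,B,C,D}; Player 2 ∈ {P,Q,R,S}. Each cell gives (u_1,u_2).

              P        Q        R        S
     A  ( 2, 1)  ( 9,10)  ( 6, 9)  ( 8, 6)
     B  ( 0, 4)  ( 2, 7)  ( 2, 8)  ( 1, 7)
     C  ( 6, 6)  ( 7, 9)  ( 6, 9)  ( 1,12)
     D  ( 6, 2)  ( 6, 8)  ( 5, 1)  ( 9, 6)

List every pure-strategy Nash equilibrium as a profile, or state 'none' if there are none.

(A,P): not NE [P1→D gives 6>2; P2→Q gives 10>1]
(A,Q): NE
(A,R): not NE [P2→Q gives 10>9]
(A,S): not NE [P1→D gives 9>8; P2→Q gives 10>6]
(B,P): not NE [P1→D gives 6>0; P2→R gives 8>4]
(B,Q): not NE [P1→A gives 9>2; P2→R gives 8>7]
(B,R): not NE [P1→C gives 6>2]
(B,S): not NE [P1→D gives 9>1; P2→R gives 8>7]
(C,P): not NE [P2→S gives 12>6]
(C,Q): not NE [P1→A gives 9>7; P2→S gives 12>9]
(C,R): not NE [P2→S gives 12>9]
(C,S): not NE [P1→D gives 9>1]
(D,P): not NE [P2→Q gives 8>2]
(D,Q): not NE [P1→A gives 9>6]
(D,R): not NE [P1→C gives 6>5; P2→Q gives 8>1]
(D,S): not NE [P2→Q gives 8>6]

PSNE = {(A,Q)}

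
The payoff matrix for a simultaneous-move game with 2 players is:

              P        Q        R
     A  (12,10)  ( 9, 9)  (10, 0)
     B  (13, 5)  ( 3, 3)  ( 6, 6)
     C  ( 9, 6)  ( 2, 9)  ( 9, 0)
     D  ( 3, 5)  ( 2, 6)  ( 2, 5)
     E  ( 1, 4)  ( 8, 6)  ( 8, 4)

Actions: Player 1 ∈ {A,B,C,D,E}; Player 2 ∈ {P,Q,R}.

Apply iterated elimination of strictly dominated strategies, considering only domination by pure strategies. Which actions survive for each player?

P1 drop C (A beats it: P:12>9 Q:9>2 R:10>9)
P1 drop D (A beats it: P:12>3 Q:9>2 R:10>2)
P1 drop E (A beats it: P:12>1 Q:9>8 R:10>8)
P2 drop Q (P beats it: A:10>9 B:5>3)
P1→{A,B} P2→{P,R}

IESDS → P1:{A,B} P2:{P,R}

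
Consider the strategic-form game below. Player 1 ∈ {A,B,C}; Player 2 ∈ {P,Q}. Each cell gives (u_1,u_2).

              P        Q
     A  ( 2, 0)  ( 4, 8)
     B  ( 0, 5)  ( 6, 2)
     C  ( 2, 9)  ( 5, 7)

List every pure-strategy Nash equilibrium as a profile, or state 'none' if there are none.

(A,P): not NE [P2→Q gives 8>0]
(A,Q): not NE [P1→B gives 6>4]
(B,P): not NE [P1→C gives 2>0]
(B,Q): not NE [P2→P gives 5>2]
(C,P): NE
(C,Q): not NE [P1→B gives 6>5; P2→P gives 9>7]

PSNE = {(C,P)}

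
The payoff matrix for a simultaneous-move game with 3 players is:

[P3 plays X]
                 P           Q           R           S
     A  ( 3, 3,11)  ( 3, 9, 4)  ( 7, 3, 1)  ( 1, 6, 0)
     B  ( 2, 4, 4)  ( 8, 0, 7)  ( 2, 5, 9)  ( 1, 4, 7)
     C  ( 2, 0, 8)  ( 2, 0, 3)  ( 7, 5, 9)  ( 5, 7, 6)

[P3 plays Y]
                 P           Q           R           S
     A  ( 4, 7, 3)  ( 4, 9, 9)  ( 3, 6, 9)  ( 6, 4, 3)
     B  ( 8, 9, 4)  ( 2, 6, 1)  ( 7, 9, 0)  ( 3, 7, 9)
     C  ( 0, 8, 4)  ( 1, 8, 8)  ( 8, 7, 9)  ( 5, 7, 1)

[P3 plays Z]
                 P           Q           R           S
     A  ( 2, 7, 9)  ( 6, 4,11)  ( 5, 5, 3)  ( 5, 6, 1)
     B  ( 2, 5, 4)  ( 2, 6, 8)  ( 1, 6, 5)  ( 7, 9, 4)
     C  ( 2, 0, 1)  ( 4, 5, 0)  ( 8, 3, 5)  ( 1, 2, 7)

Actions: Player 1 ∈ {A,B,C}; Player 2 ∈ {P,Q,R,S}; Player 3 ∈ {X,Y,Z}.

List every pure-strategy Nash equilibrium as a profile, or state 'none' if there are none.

PSNE = {(B,P,Y)}

(A,P,X): not NE [P2→Q gives 9>3]
(A,P,Y): not NE [P1→B gives 8>4; P2→Q gives 9>7; P3→X gives 11>3]
(A,P,Z): not NE [P3→X gives 11>9]
(A,Q,X): not NE [P1→B gives 8>3; P3→Z gives 11>4]
(A,Q,Y): not NE [P3→Z gives 11>9]
(A,Q,Z): not NE [P2→P gives 7>4]
(A,R,X): not NE [P2→Q gives 9>3; P3→Y gives 9>1]
(A,R,Y): not NE [P1→C gives 8>3; P2→Q gives 9>6]
(A,R,Z): not NE [P1→C gives 8>5; P2→P gives 7>5; P3→Y gives 9>3]
(A,S,X): not NE [P1→C gives 5>1; P2→Q gives 9>6; P3→Y gives 3>0]
(A,S,Y): not NE [P2→Q gives 9>4]
(A,S,Z): not NE [P1→B gives 7>5; P2→P gives 7>6; P3→Y gives 3>1]
(B,P,X): not NE [P1→A gives 3>2; P2→R gives 5>4]
(B,P,Y): NE
(B,P,Z): not NE [P2→S gives 9>5]
(B,Q,X): not NE [P2→R gives 5>0; P3→Z gives 8>7]
(B,Q,Y): not NE [P1→A gives 4>2; P2→R gives 9>6; P3→Z gives 8>1]
(B,Q,Z): not NE [P1→A gives 6>2; P2→S gives 9>6]
(B,R,X): not NE [P1→C gives 7>2]
(B,R,Y): not NE [P1→C gives 8>7; P3→X gives 9>0]
(B,R,Z): not NE [P1→C gives 8>1; P2→S gives 9>6; P3→X gives 9>5]
(B,S,X): not NE [P1→C gives 5>1; P2→R gives 5>4; P3→Y gives 9>7]
(B,S,Y): not NE [P1→A gives 6>3; P2→R gives 9>7]
(B,S,Z): not NE [P3→Y gives 9>4]
(C,P,X): not NE [P1→A gives 3>2; P2→S gives 7>0]
(C,P,Y): not NE [P1→B gives 8>0; P3→X gives 8>4]
(C,P,Z): not NE [P2→Q gives 5>0; P3→X gives 8>1]
(C,Q,X): not NE [P1→B gives 8>2; P2→S gives 7>0; P3→Y gives 8>3]
(C,Q,Y): not NE [P1→A gives 4>1]
(C,Q,Z): not NE [P1→A gives 6>4; P3→Y gives 8>0]
(C,R,X): not NE [P2→S gives 7>5]
(C,R,Y): not NE [P2→Q gives 8>7]
(C,R,Z): not NE [P2→Q gives 5>3; P3→Y gives 9>5]
(C,S,X): not NE [P3→Z gives 7>6]
(C,S,Y): not NE [P1→A gives 6>5; P2→Q gives 8>7; P3→Z gives 7>1]
(C,S,Z): not NE [P1→B gives 7>1; P2→Q gives 5>2]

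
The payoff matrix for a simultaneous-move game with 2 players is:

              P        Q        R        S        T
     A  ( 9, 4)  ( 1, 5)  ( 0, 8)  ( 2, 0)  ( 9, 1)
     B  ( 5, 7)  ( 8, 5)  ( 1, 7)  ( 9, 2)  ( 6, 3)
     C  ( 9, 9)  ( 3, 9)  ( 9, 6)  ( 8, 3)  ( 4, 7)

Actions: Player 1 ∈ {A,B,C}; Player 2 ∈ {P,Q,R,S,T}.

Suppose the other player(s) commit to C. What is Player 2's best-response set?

u_2(P vs C) = 9
u_2(Q vs C) = 9
u_2(R vs C) = 6
u_2(S vs C) = 3
u_2(T vs C) = 7
max payoff 9 at {P,Q}

BR_2 = {P,Q}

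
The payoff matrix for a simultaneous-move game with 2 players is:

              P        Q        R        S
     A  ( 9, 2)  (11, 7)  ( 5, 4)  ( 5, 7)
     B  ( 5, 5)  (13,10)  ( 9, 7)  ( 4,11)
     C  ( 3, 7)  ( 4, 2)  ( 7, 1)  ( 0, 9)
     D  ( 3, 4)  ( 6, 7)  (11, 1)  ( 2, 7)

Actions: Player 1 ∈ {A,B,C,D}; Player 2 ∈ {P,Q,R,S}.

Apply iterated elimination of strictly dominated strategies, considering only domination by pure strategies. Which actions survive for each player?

Remaining: P1:{A,B} P2:{Q,S}

P1 drop C (B beats it: P:5>3 Q:13>4 R:9>7 S:4>0)
P2 drop P (Q beats it: A:7>2 B:10>5 D:7>4)
P2 drop R (Q beats it: A:7>4 B:10>7 D:7>1)
P1 drop D (A beats it: Q:11>6 S:5>2)
P1→{A,B} P2→{Q,S}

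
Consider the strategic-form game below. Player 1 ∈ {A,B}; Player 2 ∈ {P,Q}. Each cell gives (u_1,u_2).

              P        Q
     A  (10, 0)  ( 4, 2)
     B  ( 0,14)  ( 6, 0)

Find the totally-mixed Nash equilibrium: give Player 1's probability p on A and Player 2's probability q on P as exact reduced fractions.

P1 mixes 7/8 on A; P2 mixes 1/6 on P

P1 indiff ⇒ q·10+(1-q)·4 = q·0+(1-q)·6 ⇒ q(10) = (1-q)(2) ⇒ q = 1/6
P2 indiff ⇒ p·0+(1-p)·14 = p·2+(1-p)·0 ⇒ p(-2) = (1-p)(-14) ⇒ p = 7/8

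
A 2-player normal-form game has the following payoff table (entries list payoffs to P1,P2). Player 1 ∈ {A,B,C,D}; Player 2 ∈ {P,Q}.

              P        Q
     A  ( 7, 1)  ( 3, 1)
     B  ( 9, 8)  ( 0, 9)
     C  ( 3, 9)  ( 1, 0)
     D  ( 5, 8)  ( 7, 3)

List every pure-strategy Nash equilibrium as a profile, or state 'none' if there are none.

(A,P): not NE [P1→B gives 9>7]
(A,Q): not NE [P1→D gives 7>3]
(B,P): not NE [P2→Q gives 9>8]
(B,Q): not NE [P1→D gives 7>0]
(C,P): not NE [P1→B gives 9>3]
(C,Q): not NE [P1→D gives 7>1; P2→P gives 9>0]
(D,P): not NE [P1→B gives 9>5]
(D,Q): not NE [P2→P gives 8>3]

PSNE: ∅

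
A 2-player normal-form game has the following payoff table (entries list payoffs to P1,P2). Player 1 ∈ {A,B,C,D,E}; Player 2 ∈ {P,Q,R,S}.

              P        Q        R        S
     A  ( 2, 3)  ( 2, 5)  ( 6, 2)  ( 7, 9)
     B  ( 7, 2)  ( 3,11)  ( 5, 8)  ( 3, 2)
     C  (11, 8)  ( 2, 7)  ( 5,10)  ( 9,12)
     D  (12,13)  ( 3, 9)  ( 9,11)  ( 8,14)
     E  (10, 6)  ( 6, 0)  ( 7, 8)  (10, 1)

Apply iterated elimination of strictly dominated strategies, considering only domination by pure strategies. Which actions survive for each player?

Remaining: P1:{C,D,E} P2:{P,R,S}

P1 drop A (D beats it: P:12>2 Q:3>2 R:9>6 S:8>7)
P1 drop B (E beats it: P:10>7 Q:6>3 R:7>5 S:10>3)
P2 drop Q (P beats it: C:8>7 D:13>9 E:6>0)
P1→{C,D,E} P2→{P,R,S}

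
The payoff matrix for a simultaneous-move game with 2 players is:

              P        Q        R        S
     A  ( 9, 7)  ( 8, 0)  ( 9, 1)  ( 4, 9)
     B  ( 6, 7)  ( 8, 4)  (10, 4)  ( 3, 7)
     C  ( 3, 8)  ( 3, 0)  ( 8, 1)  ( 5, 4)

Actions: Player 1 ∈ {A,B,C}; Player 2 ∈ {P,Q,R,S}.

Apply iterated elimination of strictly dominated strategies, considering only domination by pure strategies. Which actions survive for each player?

P2 drop Q (P beats it: A:7>0 B:7>4 C:8>0)
P2 drop R (P beats it: A:7>1 B:7>4 C:8>1)
P1 drop B (A beats it: P:9>6 S:4>3)
P1→{A,C} P2→{P,S}

Survivors P1:{A,C} P2:{P,S}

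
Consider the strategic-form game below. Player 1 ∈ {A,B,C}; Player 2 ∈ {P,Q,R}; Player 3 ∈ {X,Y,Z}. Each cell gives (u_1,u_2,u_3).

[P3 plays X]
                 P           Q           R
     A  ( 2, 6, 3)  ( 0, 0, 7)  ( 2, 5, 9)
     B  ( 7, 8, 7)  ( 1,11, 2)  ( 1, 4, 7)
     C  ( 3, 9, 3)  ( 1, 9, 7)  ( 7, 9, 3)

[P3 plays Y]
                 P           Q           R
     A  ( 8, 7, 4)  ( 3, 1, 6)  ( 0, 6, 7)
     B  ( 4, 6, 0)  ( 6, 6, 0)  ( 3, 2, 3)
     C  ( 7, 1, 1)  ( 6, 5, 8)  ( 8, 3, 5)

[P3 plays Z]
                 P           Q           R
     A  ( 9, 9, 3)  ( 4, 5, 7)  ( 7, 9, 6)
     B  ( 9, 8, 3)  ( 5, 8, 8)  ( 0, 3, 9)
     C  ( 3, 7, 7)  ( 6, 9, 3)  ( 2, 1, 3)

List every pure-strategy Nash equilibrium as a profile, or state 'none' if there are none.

Nash profiles: (A,P,Y), (C,Q,Y)

(A,P,X): not NE [P1→B gives 7>2; P3→Y gives 4>3]
(A,P,Y): NE
(A,P,Z): not NE [P3→Y gives 4>3]
(A,Q,X): not NE [P1→C gives 1>0; P2→P gives 6>0]
(A,Q,Y): not NE [P1→C gives 6>3; P2→P gives 7>1; P3→Z gives 7>6]
(A,Q,Z): not NE [P1→C gives 6>4; P2→R gives 9>5]
(A,R,X): not NE [P1→C gives 7>2; P2→P gives 6>5]
(A,R,Y): not NE [P1→C gives 8>0; P2→P gives 7>6; P3→X gives 9>7]
(A,R,Z): not NE [P3→X gives 9>6]
(B,P,X): not NE [P2→Q gives 11>8]
(B,P,Y): not NE [P1→A gives 8>4; P3→X gives 7>0]
(B,P,Z): not NE [P3→X gives 7>3]
(B,Q,X): not NE [P3→Z gives 8>2]
(B,Q,Y): not NE [P3→Z gives 8>0]
(B,Q,Z): not NE [P1→C gives 6>5]
(B,R,X): not NE [P1→C gives 7>1; P2→Q gives 11>4; P3→Z gives 9>7]
(B,R,Y): not NE [P1→C gives 8>3; P2→Q gives 6>2; P3→Z gives 9>3]
(B,R,Z): not NE [P1→A gives 7>0; P2→Q gives 8>3]
(C,P,X): not NE [P1→B gives 7>3; P3→Z gives 7>3]
(C,P,Y): not NE [P1→A gives 8>7; P2→Q gives 5>1; P3→Z gives 7>1]
(C,P,Z): not NE [P1→B gives 9>3; P2→Q gives 9>7]
(C,Q,X): not NE [P3→Y gives 8>7]
(C,Q,Y): NE
(C,Q,Z): not NE [P3→Y gives 8>3]
(C,R,X): not NE [P3→Y gives 5>3]
(C,R,Y): not NE [P2→Q gives 5>3]
(C,R,Z): not NE [P1→A gives 7>2; P2→Q gives 9>1; P3→Y gives 5>3]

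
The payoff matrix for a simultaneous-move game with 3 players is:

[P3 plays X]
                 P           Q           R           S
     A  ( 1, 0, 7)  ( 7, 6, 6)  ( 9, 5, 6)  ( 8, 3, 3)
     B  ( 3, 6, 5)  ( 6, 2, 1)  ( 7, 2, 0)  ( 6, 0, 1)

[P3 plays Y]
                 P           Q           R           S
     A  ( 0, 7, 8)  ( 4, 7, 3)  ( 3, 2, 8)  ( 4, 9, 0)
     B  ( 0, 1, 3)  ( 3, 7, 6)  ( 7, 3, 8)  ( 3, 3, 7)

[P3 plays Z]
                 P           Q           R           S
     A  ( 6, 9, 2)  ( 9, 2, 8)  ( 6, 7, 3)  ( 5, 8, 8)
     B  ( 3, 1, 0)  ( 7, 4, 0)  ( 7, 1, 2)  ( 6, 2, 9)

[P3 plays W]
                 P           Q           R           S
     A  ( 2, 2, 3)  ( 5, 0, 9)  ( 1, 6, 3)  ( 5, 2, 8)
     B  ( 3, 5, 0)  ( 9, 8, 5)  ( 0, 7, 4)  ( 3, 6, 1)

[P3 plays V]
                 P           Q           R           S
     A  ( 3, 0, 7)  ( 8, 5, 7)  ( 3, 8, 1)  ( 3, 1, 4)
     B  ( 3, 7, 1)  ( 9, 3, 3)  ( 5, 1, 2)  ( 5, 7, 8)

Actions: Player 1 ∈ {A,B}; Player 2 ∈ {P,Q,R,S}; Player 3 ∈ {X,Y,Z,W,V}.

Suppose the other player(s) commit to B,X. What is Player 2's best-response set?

P2 best: {P}

u_2(P vs B,X) = 6
u_2(Q vs B,X) = 2
u_2(R vs B,X) = 2
u_2(S vs B,X) = 0
max payoff 6 at {P}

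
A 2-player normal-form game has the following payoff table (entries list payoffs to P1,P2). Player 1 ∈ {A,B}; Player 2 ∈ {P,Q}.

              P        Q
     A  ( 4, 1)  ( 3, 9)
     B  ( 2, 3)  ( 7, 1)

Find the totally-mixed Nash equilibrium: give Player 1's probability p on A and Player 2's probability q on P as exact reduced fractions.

P1 indiff ⇒ q·4+(1-q)·3 = q·2+(1-q)·7 ⇒ q(2) = (1-q)(4) ⇒ q = 2/3
P2 indiff ⇒ p·1+(1-p)·3 = p·9+(1-p)·1 ⇒ p(-8) = (1-p)(-2) ⇒ p = 1/5

p=1/5, q=2/3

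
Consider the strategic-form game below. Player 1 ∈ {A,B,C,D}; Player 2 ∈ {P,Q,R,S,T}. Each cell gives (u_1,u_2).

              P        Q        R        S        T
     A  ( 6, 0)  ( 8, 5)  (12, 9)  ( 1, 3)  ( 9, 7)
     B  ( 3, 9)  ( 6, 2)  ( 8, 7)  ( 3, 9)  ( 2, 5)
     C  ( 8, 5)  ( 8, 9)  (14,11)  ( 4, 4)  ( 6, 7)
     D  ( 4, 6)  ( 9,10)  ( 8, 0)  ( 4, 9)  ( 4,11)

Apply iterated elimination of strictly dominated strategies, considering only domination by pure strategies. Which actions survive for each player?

Survivors P1:{A,C,D} P2:{Q,R,T}

P1 drop B (C beats it: P:8>3 Q:8>6 R:14>8 S:4>3 T:6>2)
P2 drop P (Q beats it: A:5>0 C:9>5 D:10>6)
P2 drop S (Q beats it: A:5>3 C:9>4 D:10>9)
P1→{A,C,D} P2→{Q,R,T}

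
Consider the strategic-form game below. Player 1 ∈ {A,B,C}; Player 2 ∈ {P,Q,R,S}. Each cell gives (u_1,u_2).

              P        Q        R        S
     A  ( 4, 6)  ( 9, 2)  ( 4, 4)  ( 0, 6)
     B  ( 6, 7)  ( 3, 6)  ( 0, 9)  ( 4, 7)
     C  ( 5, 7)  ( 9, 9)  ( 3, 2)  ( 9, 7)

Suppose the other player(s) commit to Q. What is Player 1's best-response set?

P1 best: {A,C}

u_1(A vs Q) = 9
u_1(B vs Q) = 3
u_1(C vs Q) = 9
max payoff 9 at {A,C}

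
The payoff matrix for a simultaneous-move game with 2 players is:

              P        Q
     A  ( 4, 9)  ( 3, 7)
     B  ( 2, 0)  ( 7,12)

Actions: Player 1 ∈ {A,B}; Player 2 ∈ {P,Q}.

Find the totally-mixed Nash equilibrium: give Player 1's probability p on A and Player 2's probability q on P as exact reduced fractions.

p=6/7, q=2/3

P1 indiff ⇒ q·4+(1-q)·3 = q·2+(1-q)·7 ⇒ q(2) = (1-q)(4) ⇒ q = 2/3
P2 indiff ⇒ p·9+(1-p)·0 = p·7+(1-p)·12 ⇒ p(2) = (1-p)(12) ⇒ p = 6/7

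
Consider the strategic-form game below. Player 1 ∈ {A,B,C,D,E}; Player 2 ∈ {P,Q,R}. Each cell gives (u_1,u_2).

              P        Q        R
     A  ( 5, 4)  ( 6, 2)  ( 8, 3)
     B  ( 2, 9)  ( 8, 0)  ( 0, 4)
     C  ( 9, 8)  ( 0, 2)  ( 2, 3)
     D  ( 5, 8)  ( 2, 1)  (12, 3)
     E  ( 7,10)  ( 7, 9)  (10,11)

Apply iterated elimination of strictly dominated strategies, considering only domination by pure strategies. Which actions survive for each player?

IESDS → P1:{C,D,E} P2:{P,R}

P1 drop A (E beats it: P:7>5 Q:7>6 R:10>8)
P2 drop Q (P beats it: B:9>0 C:8>2 D:8>1 E:10>9)
P1 drop B (C beats it: P:9>2 R:2>0)
P1→{C,D,E} P2→{P,R}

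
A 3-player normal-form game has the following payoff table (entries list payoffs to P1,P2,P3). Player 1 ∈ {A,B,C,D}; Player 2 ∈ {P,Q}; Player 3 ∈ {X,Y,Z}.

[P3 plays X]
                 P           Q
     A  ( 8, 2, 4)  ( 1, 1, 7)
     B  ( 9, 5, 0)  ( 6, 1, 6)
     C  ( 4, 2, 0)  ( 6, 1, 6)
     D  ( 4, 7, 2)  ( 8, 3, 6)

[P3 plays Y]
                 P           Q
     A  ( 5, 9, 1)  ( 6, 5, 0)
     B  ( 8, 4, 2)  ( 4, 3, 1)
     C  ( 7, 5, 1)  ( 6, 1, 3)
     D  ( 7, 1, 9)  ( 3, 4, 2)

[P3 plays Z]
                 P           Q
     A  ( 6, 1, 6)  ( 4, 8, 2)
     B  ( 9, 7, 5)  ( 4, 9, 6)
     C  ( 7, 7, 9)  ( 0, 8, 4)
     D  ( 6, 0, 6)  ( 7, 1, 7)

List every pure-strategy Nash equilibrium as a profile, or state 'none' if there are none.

(A,P,X): not NE [P1→B gives 9>8; P3→Z gives 6>4]
(A,P,Y): not NE [P1→B gives 8>5; P3→Z gives 6>1]
(A,P,Z): not NE [P1→B gives 9>6; P2→Q gives 8>1]
(A,Q,X): not NE [P1→D gives 8>1; P2→P gives 2>1]
(A,Q,Y): not NE [P2→P gives 9>5; P3→X gives 7>0]
(A,Q,Z): not NE [P1→D gives 7>4; P3→X gives 7>2]
(B,P,X): not NE [P3→Z gives 5>0]
(B,P,Y): not NE [P3→Z gives 5>2]
(B,P,Z): not NE [P2→Q gives 9>7]
(B,Q,X): not NE [P1→D gives 8>6; P2→P gives 5>1]
(B,Q,Y): not NE [P1→C gives 6>4; P2→P gives 4>3; P3→Z gives 6>1]
(B,Q,Z): not NE [P1→D gives 7>4]
(C,P,X): not NE [P1→B gives 9>4; P3→Z gives 9>0]
(C,P,Y): not NE [P1→B gives 8>7; P3→Z gives 9>1]
(C,P,Z): not NE [P1→B gives 9>7; P2→Q gives 8>7]
(C,Q,X): not NE [P1→D gives 8>6; P2→P gives 2>1]
(C,Q,Y): not NE [P2→P gives 5>1; P3→X gives 6>3]
(C,Q,Z): not NE [P1→D gives 7>0; P3→X gives 6>4]
(D,P,X): not NE [P1→B gives 9>4; P3→Y gives 9>2]
(D,P,Y): not NE [P1→B gives 8>7; P2→Q gives 4>1]
(D,P,Z): not NE [P1→B gives 9>6; P2→Q gives 1>0; P3→Y gives 9>6]
(D,Q,X): not NE [P2→P gives 7>3; P3→Z gives 7>6]
(D,Q,Y): not NE [P1→C gives 6>3; P3→Z gives 7>2]
(D,Q,Z): NE

NE set: (D,Q,Z)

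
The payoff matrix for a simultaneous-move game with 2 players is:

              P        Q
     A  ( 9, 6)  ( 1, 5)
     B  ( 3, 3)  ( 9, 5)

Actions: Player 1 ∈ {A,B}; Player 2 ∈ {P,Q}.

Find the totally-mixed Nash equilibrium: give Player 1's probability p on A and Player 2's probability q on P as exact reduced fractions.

p=2/3, q=4/7

P1 indiff ⇒ q·9+(1-q)·1 = q·3+(1-q)·9 ⇒ q(6) = (1-q)(8) ⇒ q = 4/7
P2 indiff ⇒ p·6+(1-p)·3 = p·5+(1-p)·5 ⇒ p(1) = (1-p)(2) ⇒ p = 2/3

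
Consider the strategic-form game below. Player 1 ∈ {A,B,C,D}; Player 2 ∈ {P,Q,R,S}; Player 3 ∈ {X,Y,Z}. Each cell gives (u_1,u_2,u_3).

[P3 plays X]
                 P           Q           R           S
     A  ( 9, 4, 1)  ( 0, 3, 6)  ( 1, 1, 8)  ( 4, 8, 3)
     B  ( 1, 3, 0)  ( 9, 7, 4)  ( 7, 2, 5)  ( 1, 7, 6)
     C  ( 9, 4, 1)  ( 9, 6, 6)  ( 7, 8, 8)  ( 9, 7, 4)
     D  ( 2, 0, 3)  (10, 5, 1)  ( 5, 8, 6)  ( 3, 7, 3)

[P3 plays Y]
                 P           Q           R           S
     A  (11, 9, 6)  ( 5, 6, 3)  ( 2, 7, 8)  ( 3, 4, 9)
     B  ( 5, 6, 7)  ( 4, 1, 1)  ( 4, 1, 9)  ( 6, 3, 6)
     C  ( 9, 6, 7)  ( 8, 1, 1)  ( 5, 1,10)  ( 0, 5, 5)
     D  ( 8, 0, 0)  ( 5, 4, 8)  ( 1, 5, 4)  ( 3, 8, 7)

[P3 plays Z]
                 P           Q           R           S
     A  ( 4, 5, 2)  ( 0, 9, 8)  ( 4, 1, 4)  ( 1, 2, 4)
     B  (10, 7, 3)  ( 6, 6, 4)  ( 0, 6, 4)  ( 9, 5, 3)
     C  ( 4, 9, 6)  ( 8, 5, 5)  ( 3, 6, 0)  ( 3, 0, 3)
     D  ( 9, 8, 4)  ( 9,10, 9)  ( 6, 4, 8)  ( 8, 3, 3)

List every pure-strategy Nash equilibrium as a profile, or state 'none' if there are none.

(A,P,X): not NE [P2→S gives 8>4; P3→Y gives 6>1]
(A,P,Y): NE
(A,P,Z): not NE [P1→B gives 10>4; P2→Q gives 9>5; P3→Y gives 6>2]
(A,Q,X): not NE [P1→D gives 10>0; P2→S gives 8>3; P3→Z gives 8>6]
(A,Q,Y): not NE [P1→C gives 8>5; P2→P gives 9>6; P3→Z gives 8>3]
(A,Q,Z): not NE [P1→D gives 9>0]
(A,R,X): not NE [P1→C gives 7>1; P2→S gives 8>1]
(A,R,Y): not NE [P1→C gives 5>2; P2→P gives 9>7]
(A,R,Z): not NE [P1→D gives 6>4; P2→Q gives 9>1; P3→Y gives 8>4]
(A,S,X): not NE [P1→C gives 9>4; P3→Y gives 9>3]
(A,S,Y): not NE [P1→B gives 6>3; P2→P gives 9>4]
(A,S,Z): not NE [P1→B gives 9>1; P2→Q gives 9>2; P3→Y gives 9>4]
(B,P,X): not NE [P1→C gives 9>1; P2→S gives 7>3; P3→Y gives 7>0]
(B,P,Y): not NE [P1→A gives 11>5]
(B,P,Z): not NE [P3→Y gives 7>3]
(B,Q,X): not NE [P1→D gives 10>9]
(B,Q,Y): not NE [P1→C gives 8>4; P2→P gives 6>1; P3→Z gives 4>1]
(B,Q,Z): not NE [P1→D gives 9>6; P2→P gives 7>6]
(B,R,X): not NE [P2→S gives 7>2; P3→Y gives 9>5]
(B,R,Y): not NE [P1→C gives 5>4; P2→P gives 6>1]
(B,R,Z): not NE [P1→D gives 6>0; P2→P gives 7>6; P3→Y gives 9>4]
(B,S,X): not NE [P1→C gives 9>1]
(B,S,Y): not NE [P2→P gives 6>3]
(B,S,Z): not NE [P2→P gives 7>5; P3→Y gives 6>3]
(C,P,X): not NE [P2→R gives 8>4; P3→Y gives 7>1]
(C,P,Y): not NE [P1→A gives 11>9]
(C,P,Z): not NE [P1→B gives 10>4; P3→Y gives 7>6]
(C,Q,X): not NE [P1→D gives 10>9; P2→R gives 8>6]
(C,Q,Y): not NE [P2→P gives 6>1; P3→X gives 6>1]
(C,Q,Z): not NE [P1→D gives 9>8; P2→P gives 9>5; P3→X gives 6>5]
(C,R,X): not NE [P3→Y gives 10>8]
(C,R,Y): not NE [P2→P gives 6>1]
(C,R,Z): not NE [P1→D gives 6>3; P2→P gives 9>6; P3→Y gives 10>0]
(C,S,X): not NE [P2→R gives 8>7; P3→Y gives 5>4]
(C,S,Y): not NE [P1→B gives 6>0; P2→P gives 6>5]
(C,S,Z): not NE [P1→B gives 9>3; P2→P gives 9>0; P3→Y gives 5>3]
(D,P,X): not NE [P1→C gives 9>2; P2→R gives 8>0; P3→Z gives 4>3]
(D,P,Y): not NE [P1→A gives 11>8; P2→S gives 8>0; P3→Z gives 4>0]
(D,P,Z): not NE [P1→B gives 10>9; P2→Q gives 10>8]
(D,Q,X): not NE [P2→R gives 8>5; P3→Z gives 9>1]
(D,Q,Y): not NE [P1→C gives 8>5; P2→S gives 8>4; P3→Z gives 9>8]
(D,Q,Z): NE
(D,R,X): not NE [P1→C gives 7>5; P3→Z gives 8>6]
(D,R,Y): not NE [P1→C gives 5>1; P2→S gives 8>5; P3→Z gives 8>4]
(D,R,Z): not NE [P2→Q gives 10>4]
(D,S,X): not NE [P1→C gives 9>3; P2→R gives 8>7; P3→Y gives 7>3]
(D,S,Y): not NE [P1→B gives 6>3]
(D,S,Z): not NE [P1→B gives 9>8; P2→Q gives 10>3; P3→Y gives 7>3]

Nash profiles: (A,P,Y), (D,Q,Z)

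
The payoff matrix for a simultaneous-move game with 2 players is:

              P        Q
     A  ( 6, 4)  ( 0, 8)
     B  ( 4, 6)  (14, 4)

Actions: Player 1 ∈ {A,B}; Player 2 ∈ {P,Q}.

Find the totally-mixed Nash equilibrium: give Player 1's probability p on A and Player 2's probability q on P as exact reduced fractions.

P1 indiff ⇒ q·6+(1-q)·0 = q·4+(1-q)·14 ⇒ q(2) = (1-q)(14) ⇒ q = 7/8
P2 indiff ⇒ p·4+(1-p)·6 = p·8+(1-p)·4 ⇒ p(-4) = (1-p)(-2) ⇒ p = 1/3

p=1/3, q=7/8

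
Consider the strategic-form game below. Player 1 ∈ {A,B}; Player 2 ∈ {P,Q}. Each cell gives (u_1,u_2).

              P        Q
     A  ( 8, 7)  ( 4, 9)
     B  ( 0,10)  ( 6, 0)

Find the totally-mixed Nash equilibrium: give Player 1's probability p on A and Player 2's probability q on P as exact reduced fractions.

P1 indiff ⇒ q·8+(1-q)·4 = q·0+(1-q)·6 ⇒ q(8) = (1-q)(2) ⇒ q = 1/5
P2 indiff ⇒ p·7+(1-p)·10 = p·9+(1-p)·0 ⇒ p(-2) = (1-p)(-10) ⇒ p = 5/6

p=5/6, q=1/5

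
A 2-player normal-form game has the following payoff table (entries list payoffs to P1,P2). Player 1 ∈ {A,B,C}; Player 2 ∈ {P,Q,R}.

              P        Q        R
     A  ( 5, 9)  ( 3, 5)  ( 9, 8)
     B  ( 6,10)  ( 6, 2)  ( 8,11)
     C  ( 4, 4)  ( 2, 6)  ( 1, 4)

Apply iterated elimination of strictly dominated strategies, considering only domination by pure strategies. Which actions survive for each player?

P1 drop C (A beats it: P:5>4 Q:3>2 R:9>1)
P2 drop Q (P beats it: A:9>5 B:10>2)
P1→{A,B} P2→{P,R}

IESDS → P1:{A,B} P2:{P,R}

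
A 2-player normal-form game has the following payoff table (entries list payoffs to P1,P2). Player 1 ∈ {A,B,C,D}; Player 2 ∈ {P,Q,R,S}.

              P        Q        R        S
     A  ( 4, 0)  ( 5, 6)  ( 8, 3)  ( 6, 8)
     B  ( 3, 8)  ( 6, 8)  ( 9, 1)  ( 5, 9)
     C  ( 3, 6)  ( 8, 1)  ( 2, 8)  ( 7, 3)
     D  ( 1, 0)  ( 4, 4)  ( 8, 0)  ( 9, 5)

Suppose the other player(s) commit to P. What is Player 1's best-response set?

argmax u_1 = {A}

u_1(A vs P) = 4
u_1(B vs P) = 3
u_1(C vs P) = 3
u_1(D vs P) = 1
max payoff 4 at {A}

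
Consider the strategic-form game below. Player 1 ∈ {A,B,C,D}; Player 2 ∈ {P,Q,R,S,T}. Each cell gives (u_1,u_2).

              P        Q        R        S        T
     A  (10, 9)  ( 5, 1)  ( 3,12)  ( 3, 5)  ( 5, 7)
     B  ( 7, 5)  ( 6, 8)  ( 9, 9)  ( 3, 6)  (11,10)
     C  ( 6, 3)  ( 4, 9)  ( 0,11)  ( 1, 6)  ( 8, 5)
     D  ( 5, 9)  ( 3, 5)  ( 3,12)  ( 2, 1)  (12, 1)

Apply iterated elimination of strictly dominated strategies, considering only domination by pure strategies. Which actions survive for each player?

P1 drop C (B beats it: P:7>6 Q:6>4 R:9>0 S:3>1 T:11>8)
P2 drop P (R beats it: A:12>9 B:9>5 D:12>9)
P2 drop Q (R beats it: A:12>1 B:9>8 D:12>5)
P2 drop S (R beats it: A:12>5 B:9>6 D:12>1)
P1 drop A (B beats it: R:9>3 T:11>5)
P1→{B,D} P2→{R,T}

Survivors P1:{B,D} P2:{R,T}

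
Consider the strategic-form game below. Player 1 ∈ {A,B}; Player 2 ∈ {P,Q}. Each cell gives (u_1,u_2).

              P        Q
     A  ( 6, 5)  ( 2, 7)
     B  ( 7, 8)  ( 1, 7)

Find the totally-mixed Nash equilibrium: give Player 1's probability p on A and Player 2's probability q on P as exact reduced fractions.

P1 indiff ⇒ q·6+(1-q)·2 = q·7+(1-q)·1 ⇒ q(-1) = (1-q)(-1) ⇒ q = 1/2
P2 indiff ⇒ p·5+(1-p)·8 = p·7+(1-p)·7 ⇒ p(-2) = (1-p)(-1) ⇒ p = 1/3

p=1/3, q=1/2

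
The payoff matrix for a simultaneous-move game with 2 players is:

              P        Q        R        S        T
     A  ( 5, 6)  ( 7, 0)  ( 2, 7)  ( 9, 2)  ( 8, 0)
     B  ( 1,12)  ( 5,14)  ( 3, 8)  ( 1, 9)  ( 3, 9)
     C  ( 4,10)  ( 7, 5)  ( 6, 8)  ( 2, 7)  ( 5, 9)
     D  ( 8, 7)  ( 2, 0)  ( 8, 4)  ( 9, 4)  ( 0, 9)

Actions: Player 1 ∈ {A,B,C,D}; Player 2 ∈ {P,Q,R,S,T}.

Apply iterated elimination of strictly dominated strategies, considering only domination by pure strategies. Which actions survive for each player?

P1 drop B (C beats it: P:4>1 Q:7>5 R:6>3 S:2>1 T:5>3)
P2 drop Q (P beats it: A:6>0 C:10>5 D:7>0)
P2 drop S (P beats it: A:6>2 C:10>7 D:7>4)
P1→{A,C,D} P2→{P,R,T}

Survivors P1:{A,C,D} P2:{P,R,T}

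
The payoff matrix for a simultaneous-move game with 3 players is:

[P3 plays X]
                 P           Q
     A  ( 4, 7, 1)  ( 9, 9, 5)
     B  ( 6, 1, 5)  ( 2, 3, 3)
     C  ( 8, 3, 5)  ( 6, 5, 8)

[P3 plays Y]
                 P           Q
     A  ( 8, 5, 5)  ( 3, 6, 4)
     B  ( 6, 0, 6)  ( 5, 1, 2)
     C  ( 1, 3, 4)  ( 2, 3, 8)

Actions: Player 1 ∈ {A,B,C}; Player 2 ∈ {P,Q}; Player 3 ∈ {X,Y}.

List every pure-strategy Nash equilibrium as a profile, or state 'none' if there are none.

PSNE = {(A,Q,X)}

(A,P,X): not NE [P1→C gives 8>4; P2→Q gives 9>7; P3→Y gives 5>1]
(A,P,Y): not NE [P2→Q gives 6>5]
(A,Q,X): NE
(A,Q,Y): not NE [P1→B gives 5>3; P3→X gives 5>4]
(B,P,X): not NE [P1→C gives 8>6; P2→Q gives 3>1; P3→Y gives 6>5]
(B,P,Y): not NE [P1→A gives 8>6; P2→Q gives 1>0]
(B,Q,X): not NE [P1→A gives 9>2]
(B,Q,Y): not NE [P3→X gives 3>2]
(C,P,X): not NE [P2→Q gives 5>3]
(C,P,Y): not NE [P1→A gives 8>1; P3→X gives 5>4]
(C,Q,X): not NE [P1→A gives 9>6]
(C,Q,Y): not NE [P1→B gives 5>2]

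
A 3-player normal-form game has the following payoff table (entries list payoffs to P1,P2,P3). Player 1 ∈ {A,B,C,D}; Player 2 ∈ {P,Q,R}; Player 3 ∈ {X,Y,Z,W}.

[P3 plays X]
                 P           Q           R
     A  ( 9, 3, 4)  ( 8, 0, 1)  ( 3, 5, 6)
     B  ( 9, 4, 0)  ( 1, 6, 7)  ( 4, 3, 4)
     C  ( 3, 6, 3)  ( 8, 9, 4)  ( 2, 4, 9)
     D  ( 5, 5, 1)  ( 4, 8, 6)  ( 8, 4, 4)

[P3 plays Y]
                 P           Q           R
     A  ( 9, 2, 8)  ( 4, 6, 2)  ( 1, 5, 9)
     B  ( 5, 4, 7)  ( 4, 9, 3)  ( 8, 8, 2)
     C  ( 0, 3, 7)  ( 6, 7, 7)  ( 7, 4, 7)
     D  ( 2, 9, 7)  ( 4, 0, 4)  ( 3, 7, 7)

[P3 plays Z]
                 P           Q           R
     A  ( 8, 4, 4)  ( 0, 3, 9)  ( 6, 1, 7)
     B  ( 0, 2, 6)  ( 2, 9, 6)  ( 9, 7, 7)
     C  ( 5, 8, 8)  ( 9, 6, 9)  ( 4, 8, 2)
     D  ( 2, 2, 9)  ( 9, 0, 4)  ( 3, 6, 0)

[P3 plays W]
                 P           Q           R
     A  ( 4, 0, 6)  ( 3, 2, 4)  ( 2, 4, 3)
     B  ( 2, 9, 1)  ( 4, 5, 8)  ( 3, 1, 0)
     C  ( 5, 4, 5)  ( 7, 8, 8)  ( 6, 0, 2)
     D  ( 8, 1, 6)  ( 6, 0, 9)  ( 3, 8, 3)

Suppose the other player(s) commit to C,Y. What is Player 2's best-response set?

P2 best: {Q}

u_2(P vs C,Y) = 3
u_2(Q vs C,Y) = 7
u_2(R vs C,Y) = 4
max payoff 7 at {Q}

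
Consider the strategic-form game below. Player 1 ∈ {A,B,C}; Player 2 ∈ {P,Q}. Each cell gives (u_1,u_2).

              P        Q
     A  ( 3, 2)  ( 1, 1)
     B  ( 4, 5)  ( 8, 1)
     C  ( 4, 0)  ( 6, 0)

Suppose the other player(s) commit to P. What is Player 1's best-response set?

P1 best: {B,C}

u_1(A vs P) = 3
u_1(B vs P) = 4
u_1(C vs P) = 4
max payoff 4 at {B,C}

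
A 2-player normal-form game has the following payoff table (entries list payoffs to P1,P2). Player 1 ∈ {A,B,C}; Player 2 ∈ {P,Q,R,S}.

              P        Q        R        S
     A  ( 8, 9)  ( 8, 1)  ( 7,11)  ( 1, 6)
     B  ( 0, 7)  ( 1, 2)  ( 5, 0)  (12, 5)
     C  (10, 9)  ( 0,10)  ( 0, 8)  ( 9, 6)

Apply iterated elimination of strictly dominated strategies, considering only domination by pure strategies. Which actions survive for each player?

P2 drop S (P beats it: A:9>6 B:7>5 C:9>6)
P1 drop B (A beats it: P:8>0 Q:8>1 R:7>5)
P1→{A,C} P2→{P,Q,R}

Remaining: P1:{A,C} P2:{P,Q,R}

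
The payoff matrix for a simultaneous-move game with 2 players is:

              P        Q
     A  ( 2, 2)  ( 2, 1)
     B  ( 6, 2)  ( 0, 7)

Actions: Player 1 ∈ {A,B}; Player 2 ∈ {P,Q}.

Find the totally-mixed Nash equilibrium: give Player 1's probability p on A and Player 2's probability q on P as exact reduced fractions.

P1 indiff ⇒ q·2+(1-q)·2 = q·6+(1-q)·0 ⇒ q(-4) = (1-q)(-2) ⇒ q = 1/3
P2 indiff ⇒ p·2+(1-p)·2 = p·1+(1-p)·7 ⇒ p(1) = (1-p)(5) ⇒ p = 5/6

P1 mixes 5/6 on A; P2 mixes 1/3 on P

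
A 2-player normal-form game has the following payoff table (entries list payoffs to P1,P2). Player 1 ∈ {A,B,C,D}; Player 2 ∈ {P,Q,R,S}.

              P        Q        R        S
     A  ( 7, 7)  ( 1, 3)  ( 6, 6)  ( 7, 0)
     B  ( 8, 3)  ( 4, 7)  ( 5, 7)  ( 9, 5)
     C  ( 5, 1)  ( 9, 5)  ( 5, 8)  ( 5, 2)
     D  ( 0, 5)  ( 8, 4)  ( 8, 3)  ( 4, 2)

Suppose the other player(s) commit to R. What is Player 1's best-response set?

u_1(A vs R) = 6
u_1(B vs R) = 5
u_1(C vs R) = 5
u_1(D vs R) = 8
max payoff 8 at {D}

P1 best: {D}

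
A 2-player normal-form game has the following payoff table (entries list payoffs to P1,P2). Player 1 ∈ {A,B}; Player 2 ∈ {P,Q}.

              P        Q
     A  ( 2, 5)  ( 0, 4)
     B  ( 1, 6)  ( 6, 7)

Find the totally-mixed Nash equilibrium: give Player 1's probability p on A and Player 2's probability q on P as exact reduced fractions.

P1 indiff ⇒ q·2+(1-q)·0 = q·1+(1-q)·6 ⇒ q(1) = (1-q)(6) ⇒ q = 6/7
P2 indiff ⇒ p·5+(1-p)·6 = p·4+(1-p)·7 ⇒ p(1) = (1-p)(1) ⇒ p = 1/2

p=1/2, q=6/7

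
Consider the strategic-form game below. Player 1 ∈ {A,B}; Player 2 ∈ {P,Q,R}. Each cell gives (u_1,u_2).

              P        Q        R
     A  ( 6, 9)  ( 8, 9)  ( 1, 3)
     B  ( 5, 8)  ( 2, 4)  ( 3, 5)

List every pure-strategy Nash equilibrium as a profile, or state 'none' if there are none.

Nash profiles: (A,P), (A,Q)

(A,P): NE
(A,Q): NE
(A,R): not NE [P1→B gives 3>1; P2→Q gives 9>3]
(B,P): not NE [P1→A gives 6>5]
(B,Q): not NE [P1→A gives 8>2; P2→P gives 8>4]
(B,R): not NE [P2→P gives 8>5]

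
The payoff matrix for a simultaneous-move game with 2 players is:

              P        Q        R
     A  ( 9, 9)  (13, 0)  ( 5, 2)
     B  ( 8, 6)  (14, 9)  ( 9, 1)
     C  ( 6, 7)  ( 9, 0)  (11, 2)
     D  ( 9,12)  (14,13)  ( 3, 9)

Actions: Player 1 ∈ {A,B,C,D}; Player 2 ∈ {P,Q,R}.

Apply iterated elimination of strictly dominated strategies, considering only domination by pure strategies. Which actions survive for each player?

Survivors P1:{A,B,D} P2:{P,Q}

P2 drop R (P beats it: A:9>2 B:6>1 C:7>2 D:12>9)
P1 drop C (A beats it: P:9>6 Q:13>9)
P1→{A,B,D} P2→{P,Q}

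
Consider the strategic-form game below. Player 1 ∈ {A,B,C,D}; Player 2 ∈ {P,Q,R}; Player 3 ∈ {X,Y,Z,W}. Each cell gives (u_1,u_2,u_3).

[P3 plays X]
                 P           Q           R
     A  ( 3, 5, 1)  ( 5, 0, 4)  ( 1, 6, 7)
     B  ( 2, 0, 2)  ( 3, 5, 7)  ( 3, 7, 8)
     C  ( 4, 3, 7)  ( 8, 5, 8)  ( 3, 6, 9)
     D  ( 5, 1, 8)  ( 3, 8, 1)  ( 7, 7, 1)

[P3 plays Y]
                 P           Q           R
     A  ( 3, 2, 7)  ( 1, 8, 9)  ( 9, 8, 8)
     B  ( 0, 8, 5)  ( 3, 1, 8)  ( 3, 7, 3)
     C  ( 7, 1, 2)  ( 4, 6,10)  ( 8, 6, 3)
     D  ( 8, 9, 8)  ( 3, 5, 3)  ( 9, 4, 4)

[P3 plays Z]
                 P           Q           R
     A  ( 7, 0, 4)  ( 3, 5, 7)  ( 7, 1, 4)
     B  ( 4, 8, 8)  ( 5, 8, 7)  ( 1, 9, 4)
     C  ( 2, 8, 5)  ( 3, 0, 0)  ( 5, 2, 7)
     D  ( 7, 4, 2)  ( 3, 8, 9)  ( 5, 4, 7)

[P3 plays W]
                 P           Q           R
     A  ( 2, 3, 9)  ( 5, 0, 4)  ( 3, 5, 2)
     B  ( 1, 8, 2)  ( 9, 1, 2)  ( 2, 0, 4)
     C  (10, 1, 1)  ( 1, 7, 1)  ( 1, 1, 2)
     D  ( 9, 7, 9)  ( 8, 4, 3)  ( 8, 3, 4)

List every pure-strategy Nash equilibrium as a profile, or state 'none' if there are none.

Nash profiles: (A,R,Y), (C,Q,Y)

(A,P,X): not NE [P1→D gives 5>3; P2→R gives 6>5; P3→W gives 9>1]
(A,P,Y): not NE [P1→D gives 8>3; P2→R gives 8>2; P3→W gives 9>7]
(A,P,Z): not NE [P2→Q gives 5>0; P3→W gives 9>4]
(A,P,W): not NE [P1→C gives 10>2; P2→R gives 5>3]
(A,Q,X): not NE [P1→C gives 8>5; P2→R gives 6>0; P3→Y gives 9>4]
(A,Q,Y): not NE [P1→C gives 4>1]
(A,Q,Z): not NE [P1→B gives 5>3; P3→Y gives 9>7]
(A,Q,W): not NE [P1→B gives 9>5; P2→R gives 5>0; P3→Y gives 9>4]
(A,R,X): not NE [P1→D gives 7>1; P3→Y gives 8>7]
(A,R,Y): NE
(A,R,Z): not NE [P2→Q gives 5>1; P3→Y gives 8>4]
(A,R,W): not NE [P1→D gives 8>3; P3→Y gives 8>2]
(B,P,X): not NE [P1→D gives 5>2; P2→R gives 7>0; P3→Z gives 8>2]
(B,P,Y): not NE [P1→D gives 8>0; P3→Z gives 8>5]
(B,P,Z): not NE [P1→D gives 7>4; P2→R gives 9>8]
(B,P,W): not NE [P1→C gives 10>1; P3→Z gives 8>2]
(B,Q,X): not NE [P1→C gives 8>3; P2→R gives 7>5; P3→Y gives 8>7]
(B,Q,Y): not NE [P1→C gives 4>3; P2→P gives 8>1]
(B,Q,Z): not NE [P2→R gives 9>8; P3→Y gives 8>7]
(B,Q,W): not NE [P2→P gives 8>1; P3→Y gives 8>2]
(B,R,X): not NE [P1→D gives 7>3]
(B,R,Y): not NE [P1→D gives 9>3; P2→P gives 8>7; P3→X gives 8>3]
(B,R,Z): not NE [P1→A gives 7>1; P3→X gives 8>4]
(B,R,W): not NE [P1→D gives 8>2; P2→P gives 8>0; P3→X gives 8>4]
(C,P,X): not NE [P1→D gives 5>4; P2→R gives 6>3]
(C,P,Y): not NE [P1→D gives 8>7; P2→R gives 6>1; P3→X gives 7>2]
(C,P,Z): not NE [P1→D gives 7>2; P3→X gives 7>5]
(C,P,W): not NE [P2→Q gives 7>1; P3→X gives 7>1]
(C,Q,X): not NE [P2→R gives 6>5; P3→Y gives 10>8]
(C,Q,Y): NE
(C,Q,Z): not NE [P1→B gives 5>3; P2→P gives 8>0; P3→Y gives 10>0]
(C,Q,W): not NE [P1→B gives 9>1; P3→Y gives 10>1]
(C,R,X): not NE [P1→D gives 7>3]
(C,R,Y): not NE [P1→D gives 9>8; P3→X gives 9>3]
(C,R,Z): not NE [P1→A gives 7>5; P2→P gives 8>2; P3→X gives 9>7]
(C,R,W): not NE [P1→D gives 8>1; P2→Q gives 7>1; P3→X gives 9>2]
(D,P,X): not NE [P2→Q gives 8>1; P3→W gives 9>8]
(D,P,Y): not NE [P3→W gives 9>8]
(D,P,Z): not NE [P2→Q gives 8>4; P3→W gives 9>2]
(D,P,W): not NE [P1→C gives 10>9]
(D,Q,X): not NE [P1→C gives 8>3; P3→Z gives 9>1]
(D,Q,Y): not NE [P1→C gives 4>3; P2→P gives 9>5; P3→Z gives 9>3]
(D,Q,Z): not NE [P1→B gives 5>3]
(D,Q,W): not NE [P1→B gives 9>8; P2→P gives 7>4; P3→Z gives 9>3]
(D,R,X): not NE [P2→Q gives 8>7; P3→Z gives 7>1]
(D,R,Y): not NE [P2→P gives 9>4; P3→Z gives 7>4]
(D,R,Z): not NE [P1→A gives 7>5; P2→Q gives 8>4]
(D,R,W): not NE [P2→P gives 7>3; P3→Z gives 7>4]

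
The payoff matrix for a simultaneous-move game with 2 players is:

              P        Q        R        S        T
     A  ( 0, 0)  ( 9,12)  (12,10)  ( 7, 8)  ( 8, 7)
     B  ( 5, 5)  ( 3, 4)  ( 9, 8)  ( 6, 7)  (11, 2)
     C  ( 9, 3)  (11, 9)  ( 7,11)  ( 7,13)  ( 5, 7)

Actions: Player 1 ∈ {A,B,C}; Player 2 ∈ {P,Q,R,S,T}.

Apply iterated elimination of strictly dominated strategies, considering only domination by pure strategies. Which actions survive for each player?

P2 drop P (R beats it: A:10>0 B:8>5 C:11>3)
P2 drop T (Q beats it: A:12>7 B:4>2 C:9>7)
P1 drop B (A beats it: Q:9>3 R:12>9 S:7>6)
P1→{A,C} P2→{Q,R,S}

Remaining: P1:{A,C} P2:{Q,R,S}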